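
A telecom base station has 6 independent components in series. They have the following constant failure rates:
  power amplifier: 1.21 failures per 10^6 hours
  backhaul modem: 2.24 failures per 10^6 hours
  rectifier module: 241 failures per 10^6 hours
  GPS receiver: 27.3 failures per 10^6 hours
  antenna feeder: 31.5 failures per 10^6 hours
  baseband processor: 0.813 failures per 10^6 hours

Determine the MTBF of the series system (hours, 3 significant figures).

3290

Series of exponential components: λ_sys = Σ λ_i
λ_sys = 0.00000121 + 0.00000224 + 0.000241 + 0.0000273 + 0.0000315 + 0.000000813 = 3.0406e-04 /h
MTBF = 1 / λ_sys = 3290 h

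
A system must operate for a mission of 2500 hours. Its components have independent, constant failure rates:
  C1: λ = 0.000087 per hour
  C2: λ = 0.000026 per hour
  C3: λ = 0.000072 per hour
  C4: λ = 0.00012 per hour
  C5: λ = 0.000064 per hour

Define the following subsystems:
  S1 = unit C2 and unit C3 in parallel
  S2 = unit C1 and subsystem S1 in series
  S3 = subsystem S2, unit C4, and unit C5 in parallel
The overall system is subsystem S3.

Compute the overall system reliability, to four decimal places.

R(C1) = exp(−0.000087 × 2500) = 0.804528
R(C2) = exp(−0.000026 × 2500) = 0.937067
R(C3) = exp(−0.000072 × 2500) = 0.835270
R(C4) = exp(−0.00012 × 2500) = 0.740818
R(C5) = exp(−0.000064 × 2500) = 0.852144
Parallel (C2 and C3): 1 − (1 − 0.937067)(1 − 0.835270) = 0.989633
Series (C1 and [0.989633]): 0.804528 × 0.989633 = 0.796187
Parallel ([0.796187], C4, and C5): 1 − (1 − 0.796187)(1 − 0.740818)(1 − 0.852144) = 0.9922

0.9922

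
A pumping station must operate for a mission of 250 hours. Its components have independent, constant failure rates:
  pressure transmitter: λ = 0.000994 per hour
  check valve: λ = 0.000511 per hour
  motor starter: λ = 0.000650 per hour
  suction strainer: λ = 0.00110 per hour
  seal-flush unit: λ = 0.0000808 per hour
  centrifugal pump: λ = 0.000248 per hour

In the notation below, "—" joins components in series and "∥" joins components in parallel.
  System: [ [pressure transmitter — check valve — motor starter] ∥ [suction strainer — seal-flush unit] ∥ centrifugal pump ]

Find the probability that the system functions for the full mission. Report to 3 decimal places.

R(pressure transmitter) = exp(−0.000994 × 250) = 0.77997
R(check valve) = exp(−0.000511 × 250) = 0.88007
R(motor starter) = exp(−0.000650 × 250) = 0.85002
R(suction strainer) = exp(−0.00110 × 250) = 0.75957
R(seal-flush unit) = exp(−0.0000808 × 250) = 0.98000
R(centrifugal pump) = exp(−0.000248 × 250) = 0.93988
Series (pressure transmitter, check valve, and motor starter): 0.77997 × 0.88007 × 0.85002 = 0.58348
Series (suction strainer and seal-flush unit): 0.75957 × 0.98000 = 0.74438
Parallel ([0.58348], [0.74438], and centrifugal pump): 1 − (1 − 0.58348)(1 − 0.74438)(1 − 0.93988) = 0.994

0.994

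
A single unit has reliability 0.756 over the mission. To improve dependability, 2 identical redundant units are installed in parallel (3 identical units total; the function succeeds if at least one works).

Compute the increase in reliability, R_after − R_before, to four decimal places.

0.2295

R_before = 0.756
R_after = 1 − (1 − 0.756)^3 = 0.9855
ΔR = 0.9855 − 0.756 = 0.2295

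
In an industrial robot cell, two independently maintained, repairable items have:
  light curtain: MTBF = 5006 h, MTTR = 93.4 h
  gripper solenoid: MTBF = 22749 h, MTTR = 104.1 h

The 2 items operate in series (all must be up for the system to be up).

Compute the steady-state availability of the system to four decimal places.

0.9772

A(light curtain) = MTBF/(MTBF+MTTR) = 5006/(5006+93.4) = 0.981684
A(gripper solenoid) = MTBF/(MTBF+MTTR) = 22749/(22749+104.1) = 0.995445
Series availability: 0.981684 × 0.995445 = 0.9772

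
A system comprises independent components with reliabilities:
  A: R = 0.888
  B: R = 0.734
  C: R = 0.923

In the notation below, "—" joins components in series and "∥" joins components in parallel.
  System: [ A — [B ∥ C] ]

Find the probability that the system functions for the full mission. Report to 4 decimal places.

0.8698

Parallel (B and C): 1 − (1 − 0.734000)(1 − 0.923000) = 0.979518
Series (A and [0.979518]): 0.888000 × 0.979518 = 0.8698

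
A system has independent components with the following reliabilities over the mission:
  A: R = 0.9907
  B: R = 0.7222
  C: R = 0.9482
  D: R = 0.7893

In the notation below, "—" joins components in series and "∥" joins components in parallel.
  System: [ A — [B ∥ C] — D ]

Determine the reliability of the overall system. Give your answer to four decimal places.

0.7707

Parallel (B and C): 1 − (1 − 0.722200)(1 − 0.948200) = 0.985610
Series (A, [0.985610], and D): 0.990700 × 0.985610 × 0.789300 = 0.7707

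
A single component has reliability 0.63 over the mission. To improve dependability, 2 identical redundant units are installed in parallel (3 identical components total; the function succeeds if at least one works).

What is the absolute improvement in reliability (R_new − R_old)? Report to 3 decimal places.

0.319

R_before = 0.63
R_after = 1 − (1 − 0.63)^3 = 0.949
ΔR = 0.949 − 0.63 = 0.319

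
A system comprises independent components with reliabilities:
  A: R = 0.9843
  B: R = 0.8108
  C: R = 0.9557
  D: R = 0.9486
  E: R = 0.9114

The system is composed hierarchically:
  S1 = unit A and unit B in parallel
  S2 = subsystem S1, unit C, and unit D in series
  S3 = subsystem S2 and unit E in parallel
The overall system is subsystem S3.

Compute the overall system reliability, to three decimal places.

Parallel (A and B): 1 − (1 − 0.98430)(1 − 0.81080) = 0.99703
Series ([0.99703], C, and D): 0.99703 × 0.95570 × 0.94860 = 0.90388
Parallel ([0.90388] and E): 1 − (1 − 0.90388)(1 − 0.91140) = 0.991

0.991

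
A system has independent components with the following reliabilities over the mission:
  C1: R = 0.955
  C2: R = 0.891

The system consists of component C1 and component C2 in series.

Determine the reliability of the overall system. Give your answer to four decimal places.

Series (C1 and C2): 0.955000 × 0.891000 = 0.8509

0.8509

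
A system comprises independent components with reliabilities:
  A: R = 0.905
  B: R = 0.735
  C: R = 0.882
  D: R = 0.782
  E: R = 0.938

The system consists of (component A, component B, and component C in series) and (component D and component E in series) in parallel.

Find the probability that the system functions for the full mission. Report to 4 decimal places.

Series (A, B, and C): 0.905000 × 0.735000 × 0.882000 = 0.586684
Series (D and E): 0.782000 × 0.938000 = 0.733516
Parallel ([0.586684] and [0.733516]): 1 − (1 − 0.586684)(1 − 0.733516) = 0.8899

0.8899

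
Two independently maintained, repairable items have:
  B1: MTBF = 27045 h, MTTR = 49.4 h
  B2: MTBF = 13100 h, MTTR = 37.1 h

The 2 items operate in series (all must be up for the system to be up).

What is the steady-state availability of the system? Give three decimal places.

A(B1) = MTBF/(MTBF+MTTR) = 27045/(27045+49.4) = 0.998177
A(B2) = MTBF/(MTBF+MTTR) = 13100/(13100+37.1) = 0.997176
Series availability: 0.998177 × 0.997176 = 0.995

0.995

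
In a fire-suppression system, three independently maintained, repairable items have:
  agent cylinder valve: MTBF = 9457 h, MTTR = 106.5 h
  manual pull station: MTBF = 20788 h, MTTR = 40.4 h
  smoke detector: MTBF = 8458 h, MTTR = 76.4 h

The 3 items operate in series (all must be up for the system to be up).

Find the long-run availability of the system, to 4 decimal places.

0.9781

A(agent cylinder valve) = MTBF/(MTBF+MTTR) = 9457/(9457+106.5) = 0.988864
A(manual pull station) = MTBF/(MTBF+MTTR) = 20788/(20788+40.4) = 0.998060
A(smoke detector) = MTBF/(MTBF+MTTR) = 8458/(8458+76.4) = 0.991048
Series availability: 0.988864 × 0.998060 × 0.991048 = 0.9781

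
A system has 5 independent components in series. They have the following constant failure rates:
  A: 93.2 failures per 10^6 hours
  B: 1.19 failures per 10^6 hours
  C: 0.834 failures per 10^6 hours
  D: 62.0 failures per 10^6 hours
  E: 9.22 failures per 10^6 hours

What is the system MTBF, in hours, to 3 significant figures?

6010

Series of exponential components: λ_sys = Σ λ_i
λ_sys = 0.0000932 + 0.00000119 + 0.000000834 + 0.0000620 + 0.00000922 = 1.6644e-04 /h
MTBF = 1 / λ_sys = 6010 h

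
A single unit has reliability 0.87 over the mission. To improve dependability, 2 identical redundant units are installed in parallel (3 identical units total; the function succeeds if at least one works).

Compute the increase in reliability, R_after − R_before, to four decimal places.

0.1278

R_before = 0.87
R_after = 1 − (1 − 0.87)^3 = 0.9978
ΔR = 0.9978 − 0.87 = 0.1278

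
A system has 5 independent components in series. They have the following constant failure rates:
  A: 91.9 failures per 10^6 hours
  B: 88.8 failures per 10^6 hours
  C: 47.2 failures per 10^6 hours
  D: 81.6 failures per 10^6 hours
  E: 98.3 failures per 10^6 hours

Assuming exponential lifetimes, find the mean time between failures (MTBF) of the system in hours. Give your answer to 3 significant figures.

2450

Series of exponential components: λ_sys = Σ λ_i
λ_sys = 0.0000919 + 0.0000888 + 0.0000472 + 0.0000816 + 0.0000983 = 4.0780e-04 /h
MTBF = 1 / λ_sys = 2450 h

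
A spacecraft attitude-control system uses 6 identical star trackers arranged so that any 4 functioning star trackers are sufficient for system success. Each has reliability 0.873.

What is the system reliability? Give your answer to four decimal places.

0.9696

R = Σ_{i=4}^{6} C(6,i) p^i (1−p)^{6−i} with p = 0.873
C(6,4)·0.873^4·0.127^2 = 0.140526
C(6,5)·0.873^5·0.127^1 = 0.386390
C(6,6)·0.873^6·0.127^0 = 0.442675
Sum = 0.9696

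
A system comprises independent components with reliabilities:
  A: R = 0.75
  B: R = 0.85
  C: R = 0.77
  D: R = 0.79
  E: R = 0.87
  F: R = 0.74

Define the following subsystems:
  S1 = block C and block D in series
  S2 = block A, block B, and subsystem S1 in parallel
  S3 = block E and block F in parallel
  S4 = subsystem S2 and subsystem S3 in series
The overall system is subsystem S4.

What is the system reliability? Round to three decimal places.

0.952

Series (C and D): 0.77000 × 0.79000 = 0.60830
Parallel (A, B, and [0.60830]): 1 − (1 − 0.75000)(1 − 0.85000)(1 − 0.60830) = 0.98531
Parallel (E and F): 1 − (1 − 0.87000)(1 − 0.74000) = 0.96620
Series ([0.98531] and [0.96620]): 0.98531 × 0.96620 = 0.952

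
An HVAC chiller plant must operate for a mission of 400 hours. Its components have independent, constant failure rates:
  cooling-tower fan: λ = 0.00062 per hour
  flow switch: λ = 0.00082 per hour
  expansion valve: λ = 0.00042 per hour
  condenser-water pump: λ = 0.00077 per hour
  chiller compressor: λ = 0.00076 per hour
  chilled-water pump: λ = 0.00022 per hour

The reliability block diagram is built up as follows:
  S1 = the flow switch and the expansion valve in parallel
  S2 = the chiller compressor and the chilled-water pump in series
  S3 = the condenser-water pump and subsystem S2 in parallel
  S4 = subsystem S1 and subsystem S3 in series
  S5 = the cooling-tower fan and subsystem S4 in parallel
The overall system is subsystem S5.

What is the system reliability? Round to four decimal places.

0.9724

R(cooling-tower fan) = exp(−0.00062 × 400) = 0.780360
R(flow switch) = exp(−0.00082 × 400) = 0.720363
R(expansion valve) = exp(−0.00042 × 400) = 0.845354
R(condenser-water pump) = exp(−0.00077 × 400) = 0.734915
R(chiller compressor) = exp(−0.00076 × 400) = 0.737861
R(chilled-water pump) = exp(−0.00022 × 400) = 0.915761
Parallel (flow switch and expansion valve): 1 − (1 − 0.720363)(1 − 0.845354) = 0.956755
Series (chiller compressor and chilled-water pump): 0.737861 × 0.915761 = 0.675704
Parallel (condenser-water pump and [0.675704]): 1 − (1 − 0.734915)(1 − 0.675704) = 0.914034
Series ([0.956755] and [0.914034]): 0.956755 × 0.914034 = 0.874507
Parallel (cooling-tower fan and [0.874507]): 1 − (1 − 0.780360)(1 − 0.874507) = 0.9724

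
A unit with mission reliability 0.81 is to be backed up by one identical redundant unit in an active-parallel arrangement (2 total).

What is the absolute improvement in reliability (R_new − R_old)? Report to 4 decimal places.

R_before = 0.81
R_after = 1 − (1 − 0.81)^2 = 0.9639
ΔR = 0.9639 − 0.81 = 0.1539

0.1539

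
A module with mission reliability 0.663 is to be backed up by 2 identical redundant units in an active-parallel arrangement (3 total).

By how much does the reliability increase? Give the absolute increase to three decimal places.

R_before = 0.663
R_after = 1 − (1 − 0.663)^3 = 0.962
ΔR = 0.962 − 0.663 = 0.299

0.299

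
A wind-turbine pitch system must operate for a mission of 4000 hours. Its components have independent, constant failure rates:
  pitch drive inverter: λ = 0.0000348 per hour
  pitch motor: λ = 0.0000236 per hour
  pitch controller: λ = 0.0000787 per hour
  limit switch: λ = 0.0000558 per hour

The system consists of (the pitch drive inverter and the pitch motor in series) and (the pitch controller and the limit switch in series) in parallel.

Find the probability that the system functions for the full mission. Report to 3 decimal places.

0.913

R(pitch drive inverter) = exp(−0.0000348 × 4000) = 0.87005
R(pitch motor) = exp(−0.0000236 × 4000) = 0.90992
R(pitch controller) = exp(−0.0000787 × 4000) = 0.72993
R(limit switch) = exp(−0.0000558 × 4000) = 0.79995
Series (pitch drive inverter and pitch motor): 0.87005 × 0.90992 = 0.79168
Series (pitch controller and limit switch): 0.72993 × 0.79995 = 0.58391
Parallel ([0.79168] and [0.58391]): 1 − (1 − 0.79168)(1 − 0.58391) = 0.913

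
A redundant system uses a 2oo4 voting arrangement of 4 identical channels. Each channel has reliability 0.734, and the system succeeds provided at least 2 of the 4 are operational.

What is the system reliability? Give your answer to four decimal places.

0.9397

R = Σ_{i=2}^{4} C(4,i) p^i (1−p)^{4−i} with p = 0.734
C(4,2)·0.734^2·0.266^2 = 0.228721
C(4,3)·0.734^3·0.266^1 = 0.420756
C(4,4)·0.734^4·0.266^0 = 0.290258
Sum = 0.9397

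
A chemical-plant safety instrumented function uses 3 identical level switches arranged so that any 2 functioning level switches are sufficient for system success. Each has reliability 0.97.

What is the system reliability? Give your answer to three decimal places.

0.997

R = Σ_{i=2}^{3} C(3,i) p^i (1−p)^{3−i} with p = 0.97
C(3,2)·0.97^2·0.03^1 = 0.08468
C(3,3)·0.97^3·0.03^0 = 0.91267
Sum = 0.997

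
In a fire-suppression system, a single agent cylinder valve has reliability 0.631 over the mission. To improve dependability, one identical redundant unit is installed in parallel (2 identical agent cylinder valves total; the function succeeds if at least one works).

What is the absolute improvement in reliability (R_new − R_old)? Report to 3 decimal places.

R_before = 0.631
R_after = 1 − (1 − 0.631)^2 = 0.864
ΔR = 0.864 − 0.631 = 0.233

0.233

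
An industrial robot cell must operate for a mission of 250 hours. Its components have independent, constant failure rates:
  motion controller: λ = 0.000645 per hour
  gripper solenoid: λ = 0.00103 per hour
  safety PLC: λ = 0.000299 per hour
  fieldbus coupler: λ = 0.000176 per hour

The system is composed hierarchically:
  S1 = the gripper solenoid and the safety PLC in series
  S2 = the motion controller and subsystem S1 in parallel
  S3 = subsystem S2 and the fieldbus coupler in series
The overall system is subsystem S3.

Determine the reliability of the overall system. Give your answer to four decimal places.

0.9167

R(motion controller) = exp(−0.000645 × 250) = 0.851079
R(gripper solenoid) = exp(−0.00103 × 250) = 0.772982
R(safety PLC) = exp(−0.000299 × 250) = 0.927975
R(fieldbus coupler) = exp(−0.000176 × 250) = 0.956954
Series (gripper solenoid and safety PLC): 0.772982 × 0.927975 = 0.717308
Parallel (motion controller and [0.717308]): 1 − (1 − 0.851079)(1 − 0.717308) = 0.957901
Series ([0.957901] and fieldbus coupler): 0.957901 × 0.956954 = 0.9167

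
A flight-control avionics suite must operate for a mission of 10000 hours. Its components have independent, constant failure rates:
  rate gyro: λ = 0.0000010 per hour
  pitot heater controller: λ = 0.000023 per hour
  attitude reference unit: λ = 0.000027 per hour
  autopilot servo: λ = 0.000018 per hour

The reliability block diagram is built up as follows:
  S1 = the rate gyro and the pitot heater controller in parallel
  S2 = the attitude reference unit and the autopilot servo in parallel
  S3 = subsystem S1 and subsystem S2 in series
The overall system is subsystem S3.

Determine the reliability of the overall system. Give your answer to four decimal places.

R(rate gyro) = exp(−0.0000010 × 10000) = 0.990050
R(pitot heater controller) = exp(−0.000023 × 10000) = 0.794534
R(attitude reference unit) = exp(−0.000027 × 10000) = 0.763379
R(autopilot servo) = exp(−0.000018 × 10000) = 0.835270
Parallel (rate gyro and pitot heater controller): 1 − (1 − 0.990050)(1 − 0.794534) = 0.997956
Parallel (attitude reference unit and autopilot servo): 1 − (1 − 0.763379)(1 − 0.835270) = 0.961021
Series ([0.997956] and [0.961021]): 0.997956 × 0.961021 = 0.9591

0.9591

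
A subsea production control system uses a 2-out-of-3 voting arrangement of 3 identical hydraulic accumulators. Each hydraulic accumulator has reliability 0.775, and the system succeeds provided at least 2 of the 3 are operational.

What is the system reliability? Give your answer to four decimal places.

R = Σ_{i=2}^{3} C(3,i) p^i (1−p)^{3−i} with p = 0.775
C(3,2)·0.775^2·0.225^1 = 0.405422
C(3,3)·0.775^3·0.225^0 = 0.465484
Sum = 0.8709

0.8709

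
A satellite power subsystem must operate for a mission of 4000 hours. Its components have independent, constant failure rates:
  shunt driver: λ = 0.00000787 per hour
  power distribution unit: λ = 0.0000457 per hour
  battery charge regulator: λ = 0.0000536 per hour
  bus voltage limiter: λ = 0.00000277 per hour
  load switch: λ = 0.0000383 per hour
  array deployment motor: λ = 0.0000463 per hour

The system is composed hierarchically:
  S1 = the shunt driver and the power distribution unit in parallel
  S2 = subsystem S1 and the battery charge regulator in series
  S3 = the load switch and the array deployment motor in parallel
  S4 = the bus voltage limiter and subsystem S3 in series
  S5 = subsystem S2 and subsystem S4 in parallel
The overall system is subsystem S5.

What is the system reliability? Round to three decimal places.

0.993

R(shunt driver) = exp(−0.00000787 × 4000) = 0.96901
R(power distribution unit) = exp(−0.0000457 × 4000) = 0.83293
R(battery charge regulator) = exp(−0.0000536 × 4000) = 0.80703
R(bus voltage limiter) = exp(−0.00000277 × 4000) = 0.98898
R(load switch) = exp(−0.0000383 × 4000) = 0.85796
R(array deployment motor) = exp(−0.0000463 × 4000) = 0.83094
Parallel (shunt driver and power distribution unit): 1 − (1 − 0.96901)(1 − 0.83293) = 0.99482
Series ([0.99482] and battery charge regulator): 0.99482 × 0.80703 = 0.80285
Parallel (load switch and array deployment motor): 1 − (1 − 0.85796)(1 − 0.83094) = 0.97599
Series (bus voltage limiter and [0.97599]): 0.98898 × 0.97599 = 0.96523
Parallel ([0.80285] and [0.96523]): 1 − (1 − 0.80285)(1 − 0.96523) = 0.993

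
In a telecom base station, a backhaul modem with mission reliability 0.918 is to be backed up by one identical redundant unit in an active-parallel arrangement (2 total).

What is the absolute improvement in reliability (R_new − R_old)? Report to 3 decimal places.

R_before = 0.918
R_after = 1 − (1 − 0.918)^2 = 0.993
ΔR = 0.993 − 0.918 = 0.075

0.075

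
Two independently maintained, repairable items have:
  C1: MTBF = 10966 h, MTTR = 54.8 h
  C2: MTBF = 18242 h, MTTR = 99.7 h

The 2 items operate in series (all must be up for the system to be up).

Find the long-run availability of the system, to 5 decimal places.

0.98962

A(C1) = MTBF/(MTBF+MTTR) = 10966/(10966+54.8) = 0.995028
A(C2) = MTBF/(MTBF+MTTR) = 18242/(18242+99.7) = 0.994564
Series availability: 0.995028 × 0.994564 = 0.98962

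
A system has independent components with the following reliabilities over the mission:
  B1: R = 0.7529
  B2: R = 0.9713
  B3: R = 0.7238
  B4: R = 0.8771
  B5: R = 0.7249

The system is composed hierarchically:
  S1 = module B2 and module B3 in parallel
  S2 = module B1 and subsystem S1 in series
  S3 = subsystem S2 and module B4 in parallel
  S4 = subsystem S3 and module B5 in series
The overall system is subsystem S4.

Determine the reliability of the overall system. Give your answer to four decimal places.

0.7024

Parallel (B2 and B3): 1 − (1 − 0.971300)(1 − 0.723800) = 0.992073
Series (B1 and [0.992073]): 0.752900 × 0.992073 = 0.746932
Parallel ([0.746932] and B4): 1 − (1 − 0.746932)(1 − 0.877100) = 0.968898
Series ([0.968898] and B5): 0.968898 × 0.724900 = 0.7024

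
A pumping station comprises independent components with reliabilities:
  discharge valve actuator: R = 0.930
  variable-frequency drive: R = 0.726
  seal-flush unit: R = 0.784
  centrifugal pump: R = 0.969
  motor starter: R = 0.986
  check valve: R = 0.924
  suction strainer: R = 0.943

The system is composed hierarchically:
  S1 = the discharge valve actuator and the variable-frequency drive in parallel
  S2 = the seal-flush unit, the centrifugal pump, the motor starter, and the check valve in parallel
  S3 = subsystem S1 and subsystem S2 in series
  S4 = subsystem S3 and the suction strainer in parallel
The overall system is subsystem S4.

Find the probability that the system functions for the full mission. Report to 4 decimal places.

Parallel (discharge valve actuator and variable-frequency drive): 1 − (1 − 0.930000)(1 − 0.726000) = 0.980820
Parallel (seal-flush unit, centrifugal pump, motor starter, and check valve): 1 − (1 − 0.784000)(1 − 0.969000)(1 − 0.986000)(1 − 0.924000) = 0.999993
Series ([0.980820] and [0.999993]): 0.980820 × 0.999993 = 0.980813
Parallel ([0.980813] and suction strainer): 1 − (1 − 0.980813)(1 − 0.943000) = 0.9989

0.9989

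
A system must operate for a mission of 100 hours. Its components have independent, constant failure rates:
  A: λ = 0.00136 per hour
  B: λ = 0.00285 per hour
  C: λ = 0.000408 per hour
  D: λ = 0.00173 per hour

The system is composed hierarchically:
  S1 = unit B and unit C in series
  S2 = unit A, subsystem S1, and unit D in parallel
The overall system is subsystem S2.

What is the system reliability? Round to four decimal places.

0.9944

R(A) = exp(−0.00136 × 100) = 0.872843
R(B) = exp(−0.00285 × 100) = 0.752014
R(C) = exp(−0.000408 × 100) = 0.960021
R(D) = exp(−0.00173 × 100) = 0.841138
Series (B and C): 0.752014 × 0.960021 = 0.721949
Parallel (A, [0.721949], and D): 1 − (1 − 0.872843)(1 − 0.721949)(1 − 0.841138) = 0.9944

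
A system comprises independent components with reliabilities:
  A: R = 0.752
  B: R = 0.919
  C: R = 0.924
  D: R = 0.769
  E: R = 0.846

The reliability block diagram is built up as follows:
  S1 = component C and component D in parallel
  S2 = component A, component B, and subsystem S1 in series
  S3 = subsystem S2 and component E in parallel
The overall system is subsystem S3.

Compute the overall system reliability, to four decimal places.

0.9506

Parallel (C and D): 1 − (1 − 0.924000)(1 − 0.769000) = 0.982444
Series (A, B, and [0.982444]): 0.752000 × 0.919000 × 0.982444 = 0.678955
Parallel ([0.678955] and E): 1 − (1 − 0.678955)(1 − 0.846000) = 0.9506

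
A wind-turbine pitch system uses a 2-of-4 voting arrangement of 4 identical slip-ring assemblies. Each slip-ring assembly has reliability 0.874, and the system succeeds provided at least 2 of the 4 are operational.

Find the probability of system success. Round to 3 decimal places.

0.993

R = Σ_{i=2}^{4} C(4,i) p^i (1−p)^{4−i} with p = 0.874
C(4,2)·0.874^2·0.126^2 = 0.07276
C(4,3)·0.874^3·0.126^1 = 0.33648
C(4,4)·0.874^4·0.126^0 = 0.58351
Sum = 0.993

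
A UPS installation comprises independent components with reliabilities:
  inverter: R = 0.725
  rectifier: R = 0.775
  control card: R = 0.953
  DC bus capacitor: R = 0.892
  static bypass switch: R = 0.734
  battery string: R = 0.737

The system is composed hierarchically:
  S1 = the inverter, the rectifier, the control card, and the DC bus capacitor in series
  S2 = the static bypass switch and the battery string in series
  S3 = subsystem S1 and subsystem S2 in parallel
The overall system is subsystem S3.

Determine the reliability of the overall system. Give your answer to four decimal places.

0.7602

Series (inverter, rectifier, control card, and DC bus capacitor): 0.725000 × 0.775000 × 0.953000 × 0.892000 = 0.477636
Series (static bypass switch and battery string): 0.734000 × 0.737000 = 0.540958
Parallel ([0.477636] and [0.540958]): 1 − (1 − 0.477636)(1 − 0.540958) = 0.7602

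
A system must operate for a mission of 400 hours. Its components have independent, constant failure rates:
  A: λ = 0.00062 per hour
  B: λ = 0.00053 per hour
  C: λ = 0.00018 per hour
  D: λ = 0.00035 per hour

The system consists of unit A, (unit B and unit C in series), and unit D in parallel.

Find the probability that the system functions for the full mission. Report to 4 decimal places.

R(A) = exp(−0.00062 × 400) = 0.780360
R(B) = exp(−0.00053 × 400) = 0.808965
R(C) = exp(−0.00018 × 400) = 0.930531
R(D) = exp(−0.00035 × 400) = 0.869358
Series (B and C): 0.808965 × 0.930531 = 0.752767
Parallel (A, [0.752767], and D): 1 − (1 − 0.780360)(1 − 0.752767)(1 − 0.869358) = 0.9929

0.9929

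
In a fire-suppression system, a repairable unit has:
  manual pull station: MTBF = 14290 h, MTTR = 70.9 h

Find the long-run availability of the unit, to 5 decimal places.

A(manual pull station) = MTBF/(MTBF+MTTR) = 14290/(14290+70.9) = 0.99506

0.99506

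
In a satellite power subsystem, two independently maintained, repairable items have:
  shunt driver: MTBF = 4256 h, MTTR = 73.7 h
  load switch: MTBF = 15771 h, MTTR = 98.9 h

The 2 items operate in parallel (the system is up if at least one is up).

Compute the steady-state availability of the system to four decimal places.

0.9999

A(shunt driver) = MTBF/(MTBF+MTTR) = 4256/(4256+73.7) = 0.982978
A(load switch) = MTBF/(MTBF+MTTR) = 15771/(15771+98.9) = 0.993768
Parallel availability: 1 − (1 − 0.982978)(1 − 0.993768) = 0.9999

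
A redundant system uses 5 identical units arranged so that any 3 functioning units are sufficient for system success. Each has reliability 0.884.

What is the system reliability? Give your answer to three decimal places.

R = Σ_{i=3}^{5} C(5,i) p^i (1−p)^{5−i} with p = 0.884
C(5,3)·0.884^3·0.116^2 = 0.09296
C(5,4)·0.884^4·0.116^1 = 0.35419
C(5,5)·0.884^5·0.116^0 = 0.53984
Sum = 0.987

0.987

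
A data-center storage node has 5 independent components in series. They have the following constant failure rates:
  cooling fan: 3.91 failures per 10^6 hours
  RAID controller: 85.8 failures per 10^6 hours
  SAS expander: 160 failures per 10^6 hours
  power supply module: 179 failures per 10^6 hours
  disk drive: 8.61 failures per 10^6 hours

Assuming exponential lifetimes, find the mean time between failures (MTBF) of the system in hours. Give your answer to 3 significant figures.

Series of exponential components: λ_sys = Σ λ_i
λ_sys = 0.00000391 + 0.0000858 + 0.000160 + 0.000179 + 0.00000861 = 4.3732e-04 /h
MTBF = 1 / λ_sys = 2290 h

2290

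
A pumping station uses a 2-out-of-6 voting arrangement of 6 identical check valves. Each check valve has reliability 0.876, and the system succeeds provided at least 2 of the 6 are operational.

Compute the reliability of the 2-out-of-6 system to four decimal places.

0.9998

R = Σ_{i=2}^{6} C(6,i) p^i (1−p)^{6−i} with p = 0.876
C(6,2)·0.876^2·0.124^4 = 0.002721
C(6,3)·0.876^3·0.124^3 = 0.025633
C(6,4)·0.876^4·0.124^2 = 0.135816
C(6,5)·0.876^5·0.124^1 = 0.383790
C(6,6)·0.876^6·0.124^0 = 0.451882
Sum = 0.9998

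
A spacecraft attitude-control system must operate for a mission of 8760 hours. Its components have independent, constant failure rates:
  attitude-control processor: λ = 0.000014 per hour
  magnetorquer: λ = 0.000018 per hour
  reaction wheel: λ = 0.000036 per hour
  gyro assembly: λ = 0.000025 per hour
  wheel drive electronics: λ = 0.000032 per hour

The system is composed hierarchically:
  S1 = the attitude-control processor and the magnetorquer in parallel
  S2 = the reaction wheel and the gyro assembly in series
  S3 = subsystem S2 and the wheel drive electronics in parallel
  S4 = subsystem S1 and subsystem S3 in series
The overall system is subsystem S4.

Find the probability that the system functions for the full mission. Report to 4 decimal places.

R(attitude-control processor) = exp(−0.000014 × 8760) = 0.884582
R(magnetorquer) = exp(−0.000018 × 8760) = 0.854123
R(reaction wheel) = exp(−0.000036 × 8760) = 0.729526
R(gyro assembly) = exp(−0.000025 × 8760) = 0.803322
R(wheel drive electronics) = exp(−0.000032 × 8760) = 0.755542
Parallel (attitude-control processor and magnetorquer): 1 − (1 − 0.884582)(1 − 0.854123) = 0.983163
Series (reaction wheel and gyro assembly): 0.729526 × 0.803322 = 0.586044
Parallel ([0.586044] and wheel drive electronics): 1 − (1 − 0.586044)(1 − 0.755542) = 0.898805
Series ([0.983163] and [0.898805]): 0.983163 × 0.898805 = 0.8837

0.8837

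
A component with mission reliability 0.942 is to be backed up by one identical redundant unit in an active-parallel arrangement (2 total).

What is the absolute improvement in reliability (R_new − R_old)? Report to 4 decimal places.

R_before = 0.942
R_after = 1 − (1 − 0.942)^2 = 0.9966
ΔR = 0.9966 − 0.942 = 0.0546

0.0546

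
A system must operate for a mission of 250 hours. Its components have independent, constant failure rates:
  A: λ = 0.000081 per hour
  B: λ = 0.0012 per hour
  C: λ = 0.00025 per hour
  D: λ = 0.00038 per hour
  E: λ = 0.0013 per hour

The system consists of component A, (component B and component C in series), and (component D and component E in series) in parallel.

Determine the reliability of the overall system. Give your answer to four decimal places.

R(A) = exp(−0.000081 × 250) = 0.979954
R(B) = exp(−0.0012 × 250) = 0.740818
R(C) = exp(−0.00025 × 250) = 0.939413
R(D) = exp(−0.00038 × 250) = 0.909373
R(E) = exp(−0.0013 × 250) = 0.722527
Series (B and C): 0.740818 × 0.939413 = 0.695934
Series (D and E): 0.909373 × 0.722527 = 0.657047
Parallel (A, [0.695934], and [0.657047]): 1 − (1 − 0.979954)(1 − 0.695934)(1 − 0.657047) = 0.9979

0.9979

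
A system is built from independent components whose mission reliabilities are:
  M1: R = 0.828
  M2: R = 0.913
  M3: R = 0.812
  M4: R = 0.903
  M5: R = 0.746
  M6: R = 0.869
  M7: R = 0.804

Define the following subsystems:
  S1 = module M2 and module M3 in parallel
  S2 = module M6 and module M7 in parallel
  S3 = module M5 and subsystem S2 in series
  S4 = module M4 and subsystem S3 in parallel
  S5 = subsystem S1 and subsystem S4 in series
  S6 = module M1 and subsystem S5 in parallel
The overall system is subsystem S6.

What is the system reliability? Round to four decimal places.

Parallel (M2 and M3): 1 − (1 − 0.913000)(1 − 0.812000) = 0.983644
Parallel (M6 and M7): 1 − (1 − 0.869000)(1 − 0.804000) = 0.974324
Series (M5 and [0.974324]): 0.746000 × 0.974324 = 0.726846
Parallel (M4 and [0.726846]): 1 − (1 − 0.903000)(1 − 0.726846) = 0.973504
Series ([0.983644] and [0.973504]): 0.983644 × 0.973504 = 0.957581
Parallel (M1 and [0.957581]): 1 − (1 − 0.828000)(1 − 0.957581) = 0.9927

0.9927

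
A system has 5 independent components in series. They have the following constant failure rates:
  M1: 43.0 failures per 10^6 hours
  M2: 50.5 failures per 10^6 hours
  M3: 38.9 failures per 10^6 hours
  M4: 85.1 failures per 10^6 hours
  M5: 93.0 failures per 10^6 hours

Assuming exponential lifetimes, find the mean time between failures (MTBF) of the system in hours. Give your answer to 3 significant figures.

3220

Series of exponential components: λ_sys = Σ λ_i
λ_sys = 0.0000430 + 0.0000505 + 0.0000389 + 0.0000851 + 0.0000930 = 3.1050e-04 /h
MTBF = 1 / λ_sys = 3220 h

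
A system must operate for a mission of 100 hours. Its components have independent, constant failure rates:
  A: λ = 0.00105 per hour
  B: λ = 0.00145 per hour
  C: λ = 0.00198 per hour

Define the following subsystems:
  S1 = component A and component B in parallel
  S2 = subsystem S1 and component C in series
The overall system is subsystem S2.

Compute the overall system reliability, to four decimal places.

0.8093

R(A) = exp(−0.00105 × 100) = 0.900325
R(B) = exp(−0.00145 × 100) = 0.865022
R(C) = exp(−0.00198 × 100) = 0.820370
Parallel (A and B): 1 − (1 − 0.900325)(1 − 0.865022) = 0.986546
Series ([0.986546] and C): 0.986546 × 0.820370 = 0.8093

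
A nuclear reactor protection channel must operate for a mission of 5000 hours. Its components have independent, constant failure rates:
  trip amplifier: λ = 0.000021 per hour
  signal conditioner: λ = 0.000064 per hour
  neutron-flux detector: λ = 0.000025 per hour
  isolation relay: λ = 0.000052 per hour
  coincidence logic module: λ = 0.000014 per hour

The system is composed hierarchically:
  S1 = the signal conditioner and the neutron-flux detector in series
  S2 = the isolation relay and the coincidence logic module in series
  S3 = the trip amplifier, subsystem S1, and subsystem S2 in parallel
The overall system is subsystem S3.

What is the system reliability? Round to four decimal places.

R(trip amplifier) = exp(−0.000021 × 5000) = 0.900325
R(signal conditioner) = exp(−0.000064 × 5000) = 0.726149
R(neutron-flux detector) = exp(−0.000025 × 5000) = 0.882497
R(isolation relay) = exp(−0.000052 × 5000) = 0.771052
R(coincidence logic module) = exp(−0.000014 × 5000) = 0.932394
Series (signal conditioner and neutron-flux detector): 0.726149 × 0.882497 = 0.640824
Series (isolation relay and coincidence logic module): 0.771052 × 0.932394 = 0.718924
Parallel (trip amplifier, [0.640824], and [0.718924]): 1 − (1 − 0.900325)(1 − 0.640824)(1 − 0.718924) = 0.9899

0.9899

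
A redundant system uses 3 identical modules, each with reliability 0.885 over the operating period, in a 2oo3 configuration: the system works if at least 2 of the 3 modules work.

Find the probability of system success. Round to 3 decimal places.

0.963

R = Σ_{i=2}^{3} C(3,i) p^i (1−p)^{3−i} with p = 0.885
C(3,2)·0.885^2·0.115^1 = 0.27021
C(3,3)·0.885^3·0.115^0 = 0.69315
Sum = 0.963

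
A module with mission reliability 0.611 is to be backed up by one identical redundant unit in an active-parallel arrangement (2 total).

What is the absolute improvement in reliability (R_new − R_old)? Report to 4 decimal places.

0.2377

R_before = 0.611
R_after = 1 − (1 − 0.611)^2 = 0.8487
ΔR = 0.8487 − 0.611 = 0.2377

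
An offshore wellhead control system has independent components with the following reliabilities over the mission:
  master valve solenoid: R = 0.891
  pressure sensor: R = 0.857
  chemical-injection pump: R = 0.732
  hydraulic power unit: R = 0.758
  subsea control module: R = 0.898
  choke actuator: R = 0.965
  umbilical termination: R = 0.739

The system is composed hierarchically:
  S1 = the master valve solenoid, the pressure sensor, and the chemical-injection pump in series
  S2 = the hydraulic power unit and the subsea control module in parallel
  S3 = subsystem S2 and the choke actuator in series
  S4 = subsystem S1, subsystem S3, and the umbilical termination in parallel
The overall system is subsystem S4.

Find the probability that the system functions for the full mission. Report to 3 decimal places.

Series (master valve solenoid, pressure sensor, and chemical-injection pump): 0.89100 × 0.85700 × 0.73200 = 0.55895
Parallel (hydraulic power unit and subsea control module): 1 − (1 − 0.75800)(1 − 0.89800) = 0.97532
Series ([0.97532] and choke actuator): 0.97532 × 0.96500 = 0.94118
Parallel ([0.55895], [0.94118], and umbilical termination): 1 − (1 − 0.55895)(1 − 0.94118)(1 − 0.73900) = 0.993

0.993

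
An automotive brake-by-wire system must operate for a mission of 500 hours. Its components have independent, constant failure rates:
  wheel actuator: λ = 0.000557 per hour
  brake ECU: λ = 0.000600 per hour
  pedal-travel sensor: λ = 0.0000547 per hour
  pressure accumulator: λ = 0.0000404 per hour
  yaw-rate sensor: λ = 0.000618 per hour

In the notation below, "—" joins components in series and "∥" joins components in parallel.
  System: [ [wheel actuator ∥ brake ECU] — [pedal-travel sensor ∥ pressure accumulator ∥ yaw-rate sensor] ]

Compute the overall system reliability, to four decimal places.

R(wheel actuator) = exp(−0.000557 × 500) = 0.756918
R(brake ECU) = exp(−0.000600 × 500) = 0.740818
R(pedal-travel sensor) = exp(−0.0000547 × 500) = 0.973021
R(pressure accumulator) = exp(−0.0000404 × 500) = 0.980003
R(yaw-rate sensor) = exp(−0.000618 × 500) = 0.734181
Parallel (wheel actuator and brake ECU): 1 − (1 − 0.756918)(1 − 0.740818) = 0.936998
Parallel (pedal-travel sensor, pressure accumulator, and yaw-rate sensor): 1 − (1 − 0.973021)(1 − 0.980003)(1 − 0.734181) = 0.999857
Series ([0.936998] and [0.999857]): 0.936998 × 0.999857 = 0.9369

0.9369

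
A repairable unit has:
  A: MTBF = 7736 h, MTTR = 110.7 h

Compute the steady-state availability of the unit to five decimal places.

A(A) = MTBF/(MTBF+MTTR) = 7736/(7736+110.7) = 0.98589

0.98589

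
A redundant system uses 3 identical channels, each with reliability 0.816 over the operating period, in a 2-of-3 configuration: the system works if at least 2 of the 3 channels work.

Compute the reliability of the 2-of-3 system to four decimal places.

0.9109

R = Σ_{i=2}^{3} C(3,i) p^i (1−p)^{3−i} with p = 0.816
C(3,2)·0.816^2·0.184^1 = 0.367553
C(3,3)·0.816^3·0.184^0 = 0.543338
Sum = 0.9109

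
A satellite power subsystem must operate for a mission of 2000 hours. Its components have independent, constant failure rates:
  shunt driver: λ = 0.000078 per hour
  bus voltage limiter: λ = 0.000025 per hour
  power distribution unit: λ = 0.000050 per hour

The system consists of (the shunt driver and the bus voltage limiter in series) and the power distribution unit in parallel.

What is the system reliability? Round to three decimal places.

0.982

R(shunt driver) = exp(−0.000078 × 2000) = 0.85556
R(bus voltage limiter) = exp(−0.000025 × 2000) = 0.95123
R(power distribution unit) = exp(−0.000050 × 2000) = 0.90484
Series (shunt driver and bus voltage limiter): 0.85556 × 0.95123 = 0.81383
Parallel ([0.81383] and power distribution unit): 1 − (1 − 0.81383)(1 − 0.90484) = 0.982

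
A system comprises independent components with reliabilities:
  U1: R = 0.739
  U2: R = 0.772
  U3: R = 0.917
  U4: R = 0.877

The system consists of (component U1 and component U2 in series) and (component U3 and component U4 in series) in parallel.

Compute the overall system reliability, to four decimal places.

0.9159

Series (U1 and U2): 0.739000 × 0.772000 = 0.570508
Series (U3 and U4): 0.917000 × 0.877000 = 0.804209
Parallel ([0.570508] and [0.804209]): 1 − (1 − 0.570508)(1 − 0.804209) = 0.9159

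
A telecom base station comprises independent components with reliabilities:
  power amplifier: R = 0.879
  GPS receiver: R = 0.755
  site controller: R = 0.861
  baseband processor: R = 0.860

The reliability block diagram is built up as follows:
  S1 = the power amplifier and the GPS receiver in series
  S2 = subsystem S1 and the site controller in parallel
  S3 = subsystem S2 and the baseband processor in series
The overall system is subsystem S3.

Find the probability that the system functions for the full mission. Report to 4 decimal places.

Series (power amplifier and GPS receiver): 0.879000 × 0.755000 = 0.663645
Parallel ([0.663645] and site controller): 1 − (1 − 0.663645)(1 − 0.861000) = 0.953247
Series ([0.953247] and baseband processor): 0.953247 × 0.860000 = 0.8198

0.8198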